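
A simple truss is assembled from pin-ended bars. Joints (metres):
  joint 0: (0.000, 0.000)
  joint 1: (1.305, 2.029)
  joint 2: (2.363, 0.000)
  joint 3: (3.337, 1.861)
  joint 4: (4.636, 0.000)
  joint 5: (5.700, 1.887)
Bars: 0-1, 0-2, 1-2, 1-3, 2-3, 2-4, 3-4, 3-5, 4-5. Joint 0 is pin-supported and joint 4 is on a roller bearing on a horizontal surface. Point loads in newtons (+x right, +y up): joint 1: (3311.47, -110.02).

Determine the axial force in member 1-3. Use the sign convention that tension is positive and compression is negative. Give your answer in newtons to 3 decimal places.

N=6 nodes, M=9 members, R=3 reactions → 2N=12, M+R=12
member 0 (0-1): L=2.4124, (cx,cy)=(0.5409,0.8411)
member 1 (0-2): L=2.3630, (cx,cy)=(1.0000,0.0000)
member 2 (1-2): L=2.2883, (cx,cy)=(0.4624,-0.8867)
member 3 (1-3): L=2.0389, (cx,cy)=(0.9966,-0.0824)
member 4 (2-3): L=2.1005, (cx,cy)=(0.4637,0.8860)
member 5 (2-4): L=2.2730, (cx,cy)=(1.0000,0.0000)
member 6 (3-4): L=2.2695, (cx,cy)=(0.5724,-0.8200)
member 7 (3-5): L=2.3631, (cx,cy)=(0.9999,0.0110)
member 8 (4-5): L=2.1663, (cx,cy)=(0.4912,0.8711)
solve A·x = −loads:
  F[0-1] = +1629.2038 N (tension)
  F[0-2] = +2430.1585 N (tension)
  F[1-2] = -1507.8420 N (compression)
  F[1-3] = -1738.9102 N (compression)
  F[2-3] = +1509.0402 N (tension)
  F[2-4] = +1033.2485 N (tension)
  F[3-4] = -1805.2182 N (compression)
  F[3-5] = -0.0000 N (compression)
  F[4-5] = +0.0000 N (tension)
  Rx@0 = -3311.4700 N
  Ry@0 = -1370.2537 N
  Ry@4 = +1480.2737 N

-1738.910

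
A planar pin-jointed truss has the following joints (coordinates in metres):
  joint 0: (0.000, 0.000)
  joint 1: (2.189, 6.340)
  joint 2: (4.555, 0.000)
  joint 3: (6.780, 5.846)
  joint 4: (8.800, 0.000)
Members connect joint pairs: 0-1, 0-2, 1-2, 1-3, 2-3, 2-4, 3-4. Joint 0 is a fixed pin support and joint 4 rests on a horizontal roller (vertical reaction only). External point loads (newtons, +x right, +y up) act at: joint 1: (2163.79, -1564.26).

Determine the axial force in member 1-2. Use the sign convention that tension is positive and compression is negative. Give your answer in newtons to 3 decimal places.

-1923.182

N=5 nodes, M=7 members, R=3 reactions → 2N=10, M+R=10
member 0 (0-1): L=6.7073, (cx,cy)=(0.3264,0.9452)
member 1 (0-2): L=4.5550, (cx,cy)=(1.0000,0.0000)
member 2 (1-2): L=6.7671, (cx,cy)=(0.3496,-0.9369)
member 3 (1-3): L=4.6175, (cx,cy)=(0.9943,-0.1070)
member 4 (2-3): L=6.2551, (cx,cy)=(0.3557,0.9346)
member 5 (2-4): L=4.2450, (cx,cy)=(1.0000,0.0000)
member 6 (3-4): L=6.1852, (cx,cy)=(0.3266,-0.9452)
solve A·x = −loads:
  F[0-1] = +405.9923 N (tension)
  F[0-2] = +2031.2892 N (tension)
  F[1-2] = -1923.1823 N (compression)
  F[1-3] = -1366.7250 N (compression)
  F[2-3] = +1927.8948 N (tension)
  F[2-4] = +673.1106 N (tension)
  F[3-4] = -2061.0356 N (compression)
  Rx@0 = -2163.7900 N
  Ry@0 = -383.7620 N
  Ry@4 = +1948.0220 N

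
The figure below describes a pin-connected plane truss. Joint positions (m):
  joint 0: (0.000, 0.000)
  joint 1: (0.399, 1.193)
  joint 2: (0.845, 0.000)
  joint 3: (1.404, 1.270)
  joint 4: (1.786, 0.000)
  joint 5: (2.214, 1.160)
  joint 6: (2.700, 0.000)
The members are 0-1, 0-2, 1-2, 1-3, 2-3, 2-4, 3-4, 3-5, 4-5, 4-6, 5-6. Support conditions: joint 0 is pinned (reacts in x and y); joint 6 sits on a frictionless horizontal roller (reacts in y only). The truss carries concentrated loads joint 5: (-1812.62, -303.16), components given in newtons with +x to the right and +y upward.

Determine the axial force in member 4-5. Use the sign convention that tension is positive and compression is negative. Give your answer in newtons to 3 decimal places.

-1065.096

N=7 nodes, M=11 members, R=3 reactions → 2N=14, M+R=14
member 0 (0-1): L=1.2580, (cx,cy)=(0.3172,0.9484)
member 1 (0-2): L=0.8450, (cx,cy)=(1.0000,0.0000)
member 2 (1-2): L=1.2736, (cx,cy)=(0.3502,-0.9367)
member 3 (1-3): L=1.0079, (cx,cy)=(0.9971,0.0764)
member 4 (2-3): L=1.3876, (cx,cy)=(0.4029,0.9153)
member 5 (2-4): L=0.9410, (cx,cy)=(1.0000,0.0000)
member 6 (3-4): L=1.3262, (cx,cy)=(0.2880,-0.9576)
member 7 (3-5): L=0.8174, (cx,cy)=(0.9909,-0.1346)
member 8 (4-5): L=1.2364, (cx,cy)=(0.3462,0.9382)
member 9 (4-6): L=0.9140, (cx,cy)=(1.0000,0.0000)
member 10 (5-6): L=1.2577, (cx,cy)=(0.3864,-0.9223)
solve A·x = −loads:
  F[0-1] = -878.6956 N (compression)
  F[0-2] = -1533.9140 N (compression)
  F[1-2] = +842.7187 N (tension)
  F[1-3] = -575.4882 N (compression)
  F[2-3] = -862.4425 N (compression)
  F[2-4] = -891.3704 N (compression)
  F[3-4] = +1043.4730 N (tension)
  F[3-5] = -1233.0261 N (compression)
  F[4-5] = -1065.0961 N (compression)
  F[4-6] = -222.1205 N (compression)
  F[5-6] = +574.8143 N (tension)
  Rx@0 = +1812.6200 N
  Ry@0 = +833.3241 N
  Ry@6 = -530.1641 N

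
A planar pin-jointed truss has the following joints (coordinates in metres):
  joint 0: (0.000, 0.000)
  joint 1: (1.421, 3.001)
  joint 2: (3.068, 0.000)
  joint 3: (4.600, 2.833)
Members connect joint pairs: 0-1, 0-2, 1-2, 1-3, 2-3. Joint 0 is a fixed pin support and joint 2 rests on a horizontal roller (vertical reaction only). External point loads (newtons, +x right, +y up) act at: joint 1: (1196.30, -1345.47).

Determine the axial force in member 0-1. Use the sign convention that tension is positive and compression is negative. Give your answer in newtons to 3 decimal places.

N=4 nodes, M=5 members, R=3 reactions → 2N=8, M+R=8
member 0 (0-1): L=3.3204, (cx,cy)=(0.4280,0.9038)
member 1 (0-2): L=3.0680, (cx,cy)=(1.0000,0.0000)
member 2 (1-2): L=3.4232, (cx,cy)=(0.4811,-0.8767)
member 3 (1-3): L=3.1834, (cx,cy)=(0.9986,-0.0528)
member 4 (2-3): L=3.2207, (cx,cy)=(0.4757,0.8796)
solve A·x = −loads:
  F[0-1] = +495.5567 N (tension)
  F[0-2] = +984.2231 N (tension)
  F[1-2] = -2045.6815 N (compression)
  F[1-3] = -0.0000 N (tension)
  F[2-3] = +0.0000 N (tension)
  Rx@0 = -1196.3000 N
  Ry@0 = -447.8837 N
  Ry@2 = +1793.3537 N

495.557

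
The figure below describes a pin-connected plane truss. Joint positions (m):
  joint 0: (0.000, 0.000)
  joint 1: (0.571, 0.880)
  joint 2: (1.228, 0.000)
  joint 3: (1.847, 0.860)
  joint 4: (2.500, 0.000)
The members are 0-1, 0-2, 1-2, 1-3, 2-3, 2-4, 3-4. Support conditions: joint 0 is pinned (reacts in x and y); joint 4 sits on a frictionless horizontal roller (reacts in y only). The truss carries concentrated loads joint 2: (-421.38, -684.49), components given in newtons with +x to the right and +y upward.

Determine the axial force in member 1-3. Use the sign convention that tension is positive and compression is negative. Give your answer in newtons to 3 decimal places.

N=5 nodes, M=7 members, R=3 reactions → 2N=10, M+R=10
member 0 (0-1): L=1.0490, (cx,cy)=(0.5443,0.8389)
member 1 (0-2): L=1.2280, (cx,cy)=(1.0000,0.0000)
member 2 (1-2): L=1.0982, (cx,cy)=(0.5983,-0.8013)
member 3 (1-3): L=1.2762, (cx,cy)=(0.9999,-0.0157)
member 4 (2-3): L=1.0596, (cx,cy)=(0.5842,0.8116)
member 5 (2-4): L=1.2720, (cx,cy)=(1.0000,0.0000)
member 6 (3-4): L=1.0798, (cx,cy)=(0.6047,-0.7964)
solve A·x = −loads:
  F[0-1] = -415.1594 N (compression)
  F[0-2] = -195.4012 N (compression)
  F[1-2] = +444.2431 N (tension)
  F[1-3] = -491.8077 N (compression)
  F[2-3] = +404.7612 N (tension)
  F[2-4] = +255.2938 N (tension)
  F[3-4] = -422.1609 N (compression)
  Rx@0 = +421.3800 N
  Ry@0 = +348.2685 N
  Ry@4 = +336.2215 N

-491.808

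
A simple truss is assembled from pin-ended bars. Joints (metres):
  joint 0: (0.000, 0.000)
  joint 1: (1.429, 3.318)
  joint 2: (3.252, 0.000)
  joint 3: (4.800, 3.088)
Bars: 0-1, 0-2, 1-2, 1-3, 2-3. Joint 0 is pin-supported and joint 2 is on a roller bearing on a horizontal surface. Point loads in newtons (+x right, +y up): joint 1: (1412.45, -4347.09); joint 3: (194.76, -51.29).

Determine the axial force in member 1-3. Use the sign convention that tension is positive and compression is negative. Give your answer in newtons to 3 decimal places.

213.676

N=4 nodes, M=5 members, R=3 reactions → 2N=8, M+R=8
member 0 (0-1): L=3.6126, (cx,cy)=(0.3956,0.9184)
member 1 (0-2): L=3.2520, (cx,cy)=(1.0000,0.0000)
member 2 (1-2): L=3.7858, (cx,cy)=(0.4815,-0.8764)
member 3 (1-3): L=3.3788, (cx,cy)=(0.9977,-0.0681)
member 4 (2-3): L=3.4543, (cx,cy)=(0.4481,0.8940)
solve A·x = −loads:
  F[0-1] = -856.2485 N (compression)
  F[0-2] = +1945.9039 N (tension)
  F[1-2] = -4079.3100 N (compression)
  F[1-3] = +213.6757 N (tension)
  F[2-3] = -41.1034 N (compression)
  Rx@0 = -1607.2100 N
  Ry@0 = +786.4146 N
  Ry@2 = +3611.9654 N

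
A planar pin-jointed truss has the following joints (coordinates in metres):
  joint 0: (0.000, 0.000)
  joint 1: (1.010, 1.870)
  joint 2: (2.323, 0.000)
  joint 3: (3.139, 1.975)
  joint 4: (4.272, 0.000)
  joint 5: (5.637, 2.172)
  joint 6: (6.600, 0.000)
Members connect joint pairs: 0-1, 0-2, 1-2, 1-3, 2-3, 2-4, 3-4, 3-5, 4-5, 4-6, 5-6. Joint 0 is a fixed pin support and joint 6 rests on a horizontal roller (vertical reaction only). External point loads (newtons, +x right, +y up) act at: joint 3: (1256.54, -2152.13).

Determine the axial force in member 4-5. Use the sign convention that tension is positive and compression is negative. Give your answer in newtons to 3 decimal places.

1800.024

N=7 nodes, M=11 members, R=3 reactions → 2N=14, M+R=14
member 0 (0-1): L=2.1253, (cx,cy)=(0.4752,0.8799)
member 1 (0-2): L=2.3230, (cx,cy)=(1.0000,0.0000)
member 2 (1-2): L=2.2849, (cx,cy)=(0.5746,-0.8184)
member 3 (1-3): L=2.1316, (cx,cy)=(0.9988,0.0493)
member 4 (2-3): L=2.1369, (cx,cy)=(0.3819,0.9242)
member 5 (2-4): L=1.9490, (cx,cy)=(1.0000,0.0000)
member 6 (3-4): L=2.2769, (cx,cy)=(0.4976,-0.8674)
member 7 (3-5): L=2.5058, (cx,cy)=(0.9969,0.0786)
member 8 (4-5): L=2.5653, (cx,cy)=(0.5321,0.8467)
member 9 (4-6): L=2.3280, (cx,cy)=(1.0000,0.0000)
member 10 (5-6): L=2.3759, (cx,cy)=(0.4053,-0.9142)
solve A·x = −loads:
  F[0-1] = -855.3050 N (compression)
  F[0-2] = +1662.9996 N (tension)
  F[1-2] = +865.0823 N (tension)
  F[1-3] = -904.6658 N (compression)
  F[2-3] = -766.0399 N (compression)
  F[2-4] = +2452.6243 N (tension)
  F[3-4] = -1757.0215 N (compression)
  F[3-5] = -1583.2231 N (compression)
  F[4-5] = +1800.0242 N (tension)
  F[4-6] = +620.5303 N (tension)
  F[5-6] = -1530.9707 N (compression)
  Rx@0 = -1256.5400 N
  Ry@0 = +752.5539 N
  Ry@6 = +1399.5761 N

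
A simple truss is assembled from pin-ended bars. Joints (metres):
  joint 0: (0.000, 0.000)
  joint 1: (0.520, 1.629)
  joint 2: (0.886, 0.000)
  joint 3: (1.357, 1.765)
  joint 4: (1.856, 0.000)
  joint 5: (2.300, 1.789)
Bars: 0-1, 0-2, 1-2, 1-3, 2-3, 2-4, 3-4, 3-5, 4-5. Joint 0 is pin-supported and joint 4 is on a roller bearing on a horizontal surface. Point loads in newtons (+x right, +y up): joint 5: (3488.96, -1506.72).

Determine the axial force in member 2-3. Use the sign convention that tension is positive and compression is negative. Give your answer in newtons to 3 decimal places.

N=6 nodes, M=9 members, R=3 reactions → 2N=12, M+R=12
member 0 (0-1): L=1.7100, (cx,cy)=(0.3041,0.9526)
member 1 (0-2): L=0.8860, (cx,cy)=(1.0000,0.0000)
member 2 (1-2): L=1.6696, (cx,cy)=(0.2192,-0.9757)
member 3 (1-3): L=0.8480, (cx,cy)=(0.9871,0.1604)
member 4 (2-3): L=1.8268, (cx,cy)=(0.2578,0.9662)
member 5 (2-4): L=0.9700, (cx,cy)=(1.0000,0.0000)
member 6 (3-4): L=1.8342, (cx,cy)=(0.2721,-0.9623)
member 7 (3-5): L=0.9433, (cx,cy)=(0.9997,0.0254)
member 8 (4-5): L=1.8433, (cx,cy)=(0.2409,0.9706)
solve A·x = −loads:
  F[0-1] = +3908.5601 N (tension)
  F[0-2] = +2300.3800 N (tension)
  F[1-2] = -3490.8961 N (compression)
  F[1-3] = +1979.4533 N (tension)
  F[2-3] = +3525.1752 N (tension)
  F[2-4] = +626.2241 N (tension)
  F[3-4] = -3766.5869 N (compression)
  F[3-5] = +3888.7165 N (tension)
  F[4-5] = -1654.3698 N (compression)
  Rx@0 = -3488.9600 N
  Ry@0 = -3723.4553 N
  Ry@4 = +5230.1753 N

3525.175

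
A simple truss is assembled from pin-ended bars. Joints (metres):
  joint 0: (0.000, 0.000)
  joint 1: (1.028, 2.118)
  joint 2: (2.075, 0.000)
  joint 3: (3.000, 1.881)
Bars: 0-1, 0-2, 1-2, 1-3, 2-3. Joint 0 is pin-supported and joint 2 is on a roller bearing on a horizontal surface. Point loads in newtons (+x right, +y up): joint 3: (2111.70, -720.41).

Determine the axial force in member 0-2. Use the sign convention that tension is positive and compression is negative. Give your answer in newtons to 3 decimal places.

N=4 nodes, M=5 members, R=3 reactions → 2N=8, M+R=8
member 0 (0-1): L=2.3543, (cx,cy)=(0.4366,0.8996)
member 1 (0-2): L=2.0750, (cx,cy)=(1.0000,0.0000)
member 2 (1-2): L=2.3627, (cx,cy)=(0.4431,-0.8964)
member 3 (1-3): L=1.9862, (cx,cy)=(0.9929,-0.1193)
member 4 (2-3): L=2.0961, (cx,cy)=(0.4413,0.8974)
solve A·x = −loads:
  F[0-1] = +2484.8105 N (tension)
  F[0-2] = +1026.7108 N (tension)
  F[1-2] = -2805.7838 N (compression)
  F[1-3] = +2345.1153 N (tension)
  F[2-3] = -490.9724 N (compression)
  Rx@0 = -2111.7000 N
  Ry@0 = -2235.4154 N
  Ry@2 = +2955.8254 N

1026.711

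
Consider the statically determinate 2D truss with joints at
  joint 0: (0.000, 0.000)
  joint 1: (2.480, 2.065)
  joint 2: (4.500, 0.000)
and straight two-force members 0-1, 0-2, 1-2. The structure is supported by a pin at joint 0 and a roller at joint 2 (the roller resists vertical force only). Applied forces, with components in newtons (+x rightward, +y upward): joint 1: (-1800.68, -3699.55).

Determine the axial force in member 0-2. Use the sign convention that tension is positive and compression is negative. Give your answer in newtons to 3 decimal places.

N=3 nodes, M=3 members, R=3 reactions → 2N=6, M+R=6
member 0 (0-1): L=3.2272, (cx,cy)=(0.7685,0.6399)
member 1 (0-2): L=4.5000, (cx,cy)=(1.0000,0.0000)
member 2 (1-2): L=2.8887, (cx,cy)=(0.6993,-0.7149)
solve A·x = −loads:
  F[0-1] = -3886.6673 N (compression)
  F[0-2] = +1186.1274 N (tension)
  F[1-2] = -1696.2247 N (compression)
  Rx@0 = +1800.6800 N
  Ry@0 = +2486.9989 N
  Ry@2 = +1212.5511 N

1186.127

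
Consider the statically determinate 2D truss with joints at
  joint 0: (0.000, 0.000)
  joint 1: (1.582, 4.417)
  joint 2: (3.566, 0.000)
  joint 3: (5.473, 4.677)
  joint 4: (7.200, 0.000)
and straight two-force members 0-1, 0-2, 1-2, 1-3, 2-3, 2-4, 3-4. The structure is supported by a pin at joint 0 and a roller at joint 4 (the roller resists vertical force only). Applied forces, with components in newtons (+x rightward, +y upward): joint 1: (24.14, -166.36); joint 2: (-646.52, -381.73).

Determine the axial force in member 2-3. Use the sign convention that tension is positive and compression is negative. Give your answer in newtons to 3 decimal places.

273.500

N=5 nodes, M=7 members, R=3 reactions → 2N=10, M+R=10
member 0 (0-1): L=4.6918, (cx,cy)=(0.3372,0.9414)
member 1 (0-2): L=3.5660, (cx,cy)=(1.0000,0.0000)
member 2 (1-2): L=4.8421, (cx,cy)=(0.4097,-0.9122)
member 3 (1-3): L=3.8997, (cx,cy)=(0.9978,0.0667)
member 4 (2-3): L=5.0508, (cx,cy)=(0.3776,0.9260)
member 5 (2-4): L=3.6340, (cx,cy)=(1.0000,0.0000)
member 6 (3-4): L=4.9857, (cx,cy)=(0.3464,-0.9381)
solve A·x = −loads:
  F[0-1] = -326.8038 N (compression)
  F[0-2] = -512.1861 N (compression)
  F[1-2] = +140.8382 N (tension)
  F[1-3] = -192.4689 N (compression)
  F[2-3] = +273.5001 N (tension)
  F[2-4] = +88.7777 N (tension)
  F[3-4] = -256.2918 N (compression)
  Rx@0 = +622.3800 N
  Ry@0 = +307.6654 N
  Ry@4 = +240.4246 N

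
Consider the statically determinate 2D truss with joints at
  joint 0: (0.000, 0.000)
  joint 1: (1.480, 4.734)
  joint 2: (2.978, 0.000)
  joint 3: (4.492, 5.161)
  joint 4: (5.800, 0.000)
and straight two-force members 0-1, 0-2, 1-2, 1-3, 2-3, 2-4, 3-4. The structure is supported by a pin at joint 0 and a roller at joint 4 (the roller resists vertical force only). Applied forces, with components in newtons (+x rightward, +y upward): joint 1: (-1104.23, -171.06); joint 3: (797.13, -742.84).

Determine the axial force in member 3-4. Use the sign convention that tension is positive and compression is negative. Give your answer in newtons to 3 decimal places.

-440.495

N=5 nodes, M=7 members, R=3 reactions → 2N=10, M+R=10
member 0 (0-1): L=4.9600, (cx,cy)=(0.2984,0.9544)
member 1 (0-2): L=2.9780, (cx,cy)=(1.0000,0.0000)
member 2 (1-2): L=4.9654, (cx,cy)=(0.3017,-0.9534)
member 3 (1-3): L=3.0421, (cx,cy)=(0.9901,0.1404)
member 4 (2-3): L=5.3785, (cx,cy)=(0.2815,0.9596)
member 5 (2-4): L=2.8220, (cx,cy)=(1.0000,0.0000)
member 6 (3-4): L=5.3242, (cx,cy)=(0.2457,-0.9694)
solve A·x = −loads:
  F[0-1] = -510.1454 N (compression)
  F[0-2] = -154.8778 N (compression)
  F[1-2] = +452.5386 N (tension)
  F[1-3] = +823.6351 N (tension)
  F[2-3] = -449.6346 N (compression)
  F[2-4] = +108.2172 N (tension)
  F[3-4] = -440.4945 N (compression)
  Rx@0 = +307.1000 N
  Ry@0 = +486.9053 N
  Ry@4 = +426.9947 N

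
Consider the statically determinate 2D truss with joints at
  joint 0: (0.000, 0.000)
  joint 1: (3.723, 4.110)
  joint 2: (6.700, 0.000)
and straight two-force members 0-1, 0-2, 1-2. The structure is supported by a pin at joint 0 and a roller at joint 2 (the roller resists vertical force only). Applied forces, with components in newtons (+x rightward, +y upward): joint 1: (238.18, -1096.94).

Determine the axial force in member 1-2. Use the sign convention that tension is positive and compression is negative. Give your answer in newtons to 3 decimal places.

-933.048

N=3 nodes, M=3 members, R=3 reactions → 2N=6, M+R=6
member 0 (0-1): L=5.5455, (cx,cy)=(0.6714,0.7411)
member 1 (0-2): L=6.7000, (cx,cy)=(1.0000,0.0000)
member 2 (1-2): L=5.0749, (cx,cy)=(0.5866,-0.8099)
solve A·x = −loads:
  F[0-1] = -460.4999 N (compression)
  F[0-2] = +547.3377 N (tension)
  F[1-2] = -933.0483 N (compression)
  Rx@0 = -238.1800 N
  Ry@0 = +341.2941 N
  Ry@2 = +755.6459 N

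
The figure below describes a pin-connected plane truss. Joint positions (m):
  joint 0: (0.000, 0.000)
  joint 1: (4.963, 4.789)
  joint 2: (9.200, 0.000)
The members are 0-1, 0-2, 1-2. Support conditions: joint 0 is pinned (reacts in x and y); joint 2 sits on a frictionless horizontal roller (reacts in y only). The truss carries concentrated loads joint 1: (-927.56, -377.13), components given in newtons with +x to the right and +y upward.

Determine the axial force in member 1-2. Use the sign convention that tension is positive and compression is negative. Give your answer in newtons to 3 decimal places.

N=3 nodes, M=3 members, R=3 reactions → 2N=6, M+R=6
member 0 (0-1): L=6.8968, (cx,cy)=(0.7196,0.6944)
member 1 (0-2): L=9.2000, (cx,cy)=(1.0000,0.0000)
member 2 (1-2): L=6.3943, (cx,cy)=(0.6626,-0.7490)
solve A·x = −loads:
  F[0-1] = -945.4770 N (compression)
  F[0-2] = -247.1864 N (compression)
  F[1-2] = +373.0415 N (tension)
  Rx@0 = +927.5600 N
  Ry@0 = +656.5201 N
  Ry@2 = -279.3901 N

373.041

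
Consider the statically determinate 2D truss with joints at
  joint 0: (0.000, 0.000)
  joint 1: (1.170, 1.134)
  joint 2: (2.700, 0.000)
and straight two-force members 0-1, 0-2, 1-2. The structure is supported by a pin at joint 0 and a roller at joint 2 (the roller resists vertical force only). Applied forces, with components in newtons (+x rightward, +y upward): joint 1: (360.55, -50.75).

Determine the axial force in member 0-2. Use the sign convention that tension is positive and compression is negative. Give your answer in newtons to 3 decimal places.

N=3 nodes, M=3 members, R=3 reactions → 2N=6, M+R=6
member 0 (0-1): L=1.6294, (cx,cy)=(0.7181,0.6960)
member 1 (0-2): L=2.7000, (cx,cy)=(1.0000,0.0000)
member 2 (1-2): L=1.9044, (cx,cy)=(0.8034,-0.5955)
solve A·x = −loads:
  F[0-1] = +176.2606 N (tension)
  F[0-2] = +233.9830 N (tension)
  F[1-2] = -291.2447 N (compression)
  Rx@0 = -360.5500 N
  Ry@0 = -122.6727 N
  Ry@2 = +173.4227 N

233.983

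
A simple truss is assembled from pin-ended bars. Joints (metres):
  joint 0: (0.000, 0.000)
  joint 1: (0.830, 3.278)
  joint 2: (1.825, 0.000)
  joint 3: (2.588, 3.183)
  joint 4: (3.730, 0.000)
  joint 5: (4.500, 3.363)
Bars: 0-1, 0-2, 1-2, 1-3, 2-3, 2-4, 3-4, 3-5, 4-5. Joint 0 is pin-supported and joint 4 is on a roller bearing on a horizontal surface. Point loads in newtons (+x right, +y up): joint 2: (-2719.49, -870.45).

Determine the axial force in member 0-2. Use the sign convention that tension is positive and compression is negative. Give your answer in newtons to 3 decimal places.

N=6 nodes, M=9 members, R=3 reactions → 2N=12, M+R=12
member 0 (0-1): L=3.3814, (cx,cy)=(0.2455,0.9694)
member 1 (0-2): L=1.8250, (cx,cy)=(1.0000,0.0000)
member 2 (1-2): L=3.4257, (cx,cy)=(0.2905,-0.9569)
member 3 (1-3): L=1.7606, (cx,cy)=(0.9985,-0.0540)
member 4 (2-3): L=3.2732, (cx,cy)=(0.2331,0.9725)
member 5 (2-4): L=1.9050, (cx,cy)=(1.0000,0.0000)
member 6 (3-4): L=3.3817, (cx,cy)=(0.3377,-0.9413)
member 7 (3-5): L=1.9205, (cx,cy)=(0.9956,0.0937)
member 8 (4-5): L=3.4500, (cx,cy)=(0.2232,0.9748)
solve A·x = −loads:
  F[0-1] = -458.5890 N (compression)
  F[0-2] = -2606.9261 N (compression)
  F[1-2] = +478.7988 N (tension)
  F[1-3] = -251.9996 N (compression)
  F[2-3] = +423.9725 N (tension)
  F[2-4] = +152.8014 N (tension)
  F[3-4] = -452.4720 N (compression)
  F[3-5] = +0.0000 N (tension)
  F[4-5] = +0.0000 N (tension)
  Rx@0 = +2719.4900 N
  Ry@0 = +444.5596 N
  Ry@4 = +425.8904 N

-2606.926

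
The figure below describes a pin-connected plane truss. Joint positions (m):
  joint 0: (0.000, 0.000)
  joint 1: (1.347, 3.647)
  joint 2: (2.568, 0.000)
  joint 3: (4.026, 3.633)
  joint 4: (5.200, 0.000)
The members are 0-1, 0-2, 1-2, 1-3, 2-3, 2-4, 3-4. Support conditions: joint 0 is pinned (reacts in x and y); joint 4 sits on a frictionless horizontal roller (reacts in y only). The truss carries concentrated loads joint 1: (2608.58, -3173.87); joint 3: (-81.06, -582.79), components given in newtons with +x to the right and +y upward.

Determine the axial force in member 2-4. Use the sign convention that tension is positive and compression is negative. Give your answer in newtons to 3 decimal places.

984.393

N=5 nodes, M=7 members, R=3 reactions → 2N=10, M+R=10
member 0 (0-1): L=3.8878, (cx,cy)=(0.3465,0.9381)
member 1 (0-2): L=2.5680, (cx,cy)=(1.0000,0.0000)
member 2 (1-2): L=3.8460, (cx,cy)=(0.3175,-0.9483)
member 3 (1-3): L=2.6790, (cx,cy)=(1.0000,-0.0052)
member 4 (2-3): L=3.9146, (cx,cy)=(0.3724,0.9281)
member 5 (2-4): L=2.6320, (cx,cy)=(1.0000,0.0000)
member 6 (3-4): L=3.8180, (cx,cy)=(0.3075,-0.9516)
solve A·x = −loads:
  F[0-1] = -757.3137 N (compression)
  F[0-2] = +2789.9050 N (tension)
  F[1-2] = -2586.5632 N (compression)
  F[1-3] = -2049.8224 N (compression)
  F[2-3] = +2642.8991 N (tension)
  F[2-4] = +984.3934 N (tension)
  F[3-4] = -3201.3572 N (compression)
  Rx@0 = -2527.5200 N
  Ry@0 = +710.4070 N
  Ry@4 = +3046.2530 N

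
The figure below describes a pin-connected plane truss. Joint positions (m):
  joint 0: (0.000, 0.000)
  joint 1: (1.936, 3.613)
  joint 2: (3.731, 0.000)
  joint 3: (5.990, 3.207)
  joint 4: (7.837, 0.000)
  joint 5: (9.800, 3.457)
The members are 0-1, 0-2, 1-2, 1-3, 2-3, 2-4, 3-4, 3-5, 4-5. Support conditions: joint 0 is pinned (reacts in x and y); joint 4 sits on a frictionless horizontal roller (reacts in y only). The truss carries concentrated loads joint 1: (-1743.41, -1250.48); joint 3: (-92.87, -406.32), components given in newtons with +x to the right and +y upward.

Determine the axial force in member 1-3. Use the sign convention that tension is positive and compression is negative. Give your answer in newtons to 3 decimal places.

N=6 nodes, M=9 members, R=3 reactions → 2N=12, M+R=12
member 0 (0-1): L=4.0990, (cx,cy)=(0.4723,0.8814)
member 1 (0-2): L=3.7310, (cx,cy)=(1.0000,0.0000)
member 2 (1-2): L=4.0343, (cx,cy)=(0.4449,-0.8956)
member 3 (1-3): L=4.0743, (cx,cy)=(0.9950,-0.0996)
member 4 (2-3): L=3.9227, (cx,cy)=(0.5759,0.8175)
member 5 (2-4): L=4.1060, (cx,cy)=(1.0000,0.0000)
member 6 (3-4): L=3.7008, (cx,cy)=(0.4991,-0.8666)
member 7 (3-5): L=3.8182, (cx,cy)=(0.9979,0.0655)
member 8 (4-5): L=3.9755, (cx,cy)=(0.4938,0.8696)
solve A·x = −loads:
  F[0-1] = -2131.8442 N (compression)
  F[0-2] = -829.3899 N (compression)
  F[1-2] = +651.9775 N (tension)
  F[1-3] = +448.6676 N (tension)
  F[2-3] = -714.2013 N (compression)
  F[2-4] = -128.0157 N (compression)
  F[3-4] = +256.5059 N (tension)
  F[3-5] = +0.0000 N (tension)
  F[4-5] = -0.0000 N (compression)
  Rx@0 = +1836.2800 N
  Ry@0 = +1879.0774 N
  Ry@4 = -222.2774 N

448.668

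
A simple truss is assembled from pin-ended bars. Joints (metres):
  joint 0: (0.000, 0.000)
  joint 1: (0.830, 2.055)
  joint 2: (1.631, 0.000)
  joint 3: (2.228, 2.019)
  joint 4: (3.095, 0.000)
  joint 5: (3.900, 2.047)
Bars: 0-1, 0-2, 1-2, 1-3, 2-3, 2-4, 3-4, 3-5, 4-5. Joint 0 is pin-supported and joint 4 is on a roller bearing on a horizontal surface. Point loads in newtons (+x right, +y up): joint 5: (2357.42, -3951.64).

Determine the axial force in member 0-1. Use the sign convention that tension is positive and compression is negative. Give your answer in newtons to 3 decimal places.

N=6 nodes, M=9 members, R=3 reactions → 2N=12, M+R=12
member 0 (0-1): L=2.2163, (cx,cy)=(0.3745,0.9272)
member 1 (0-2): L=1.6310, (cx,cy)=(1.0000,0.0000)
member 2 (1-2): L=2.2056, (cx,cy)=(0.3632,-0.9317)
member 3 (1-3): L=1.3985, (cx,cy)=(0.9997,-0.0257)
member 4 (2-3): L=2.1054, (cx,cy)=(0.2836,0.9590)
member 5 (2-4): L=1.4640, (cx,cy)=(1.0000,0.0000)
member 6 (3-4): L=2.1973, (cx,cy)=(0.3946,-0.9189)
member 7 (3-5): L=1.6722, (cx,cy)=(0.9999,0.0167)
member 8 (4-5): L=2.1996, (cx,cy)=(0.3660,0.9306)
solve A·x = −loads:
  F[0-1] = +2790.0207 N (tension)
  F[0-2] = +1312.5563 N (tension)
  F[1-2] = -2833.8775 N (compression)
  F[1-3] = +2074.7254 N (tension)
  F[2-3] = +2753.4009 N (tension)
  F[2-4] = -497.3574 N (compression)
  F[3-4] = -2743.6593 N (compression)
  F[3-5] = +3937.9180 N (tension)
  F[4-5] = -4317.0768 N (compression)
  Rx@0 = -2357.4200 N
  Ry@0 = -2586.9819 N
  Ry@4 = +6538.6219 N

2790.021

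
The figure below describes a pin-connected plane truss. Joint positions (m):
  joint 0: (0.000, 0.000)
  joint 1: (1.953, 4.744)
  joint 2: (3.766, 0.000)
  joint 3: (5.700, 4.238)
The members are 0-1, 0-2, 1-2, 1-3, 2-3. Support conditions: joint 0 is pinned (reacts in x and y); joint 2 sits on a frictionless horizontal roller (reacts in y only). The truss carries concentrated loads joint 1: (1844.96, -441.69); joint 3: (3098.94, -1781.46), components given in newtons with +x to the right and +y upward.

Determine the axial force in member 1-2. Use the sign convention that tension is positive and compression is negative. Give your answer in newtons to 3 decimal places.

-7978.646

N=4 nodes, M=5 members, R=3 reactions → 2N=8, M+R=8
member 0 (0-1): L=5.1303, (cx,cy)=(0.3807,0.9247)
member 1 (0-2): L=3.7660, (cx,cy)=(1.0000,0.0000)
member 2 (1-2): L=5.0786, (cx,cy)=(0.3570,-0.9341)
member 3 (1-3): L=3.7810, (cx,cy)=(0.9910,-0.1338)
member 4 (2-3): L=4.6584, (cx,cy)=(0.4152,0.9097)
solve A·x = −loads:
  F[0-1] = +7044.0061 N (tension)
  F[0-2] = +2262.3795 N (tension)
  F[1-2] = -7978.6456 N (compression)
  F[1-3] = +3718.2711 N (tension)
  F[2-3] = -1411.2220 N (compression)
  Rx@0 = -4943.9000 N
  Ry@0 = -6513.6372 N
  Ry@2 = +8736.7872 N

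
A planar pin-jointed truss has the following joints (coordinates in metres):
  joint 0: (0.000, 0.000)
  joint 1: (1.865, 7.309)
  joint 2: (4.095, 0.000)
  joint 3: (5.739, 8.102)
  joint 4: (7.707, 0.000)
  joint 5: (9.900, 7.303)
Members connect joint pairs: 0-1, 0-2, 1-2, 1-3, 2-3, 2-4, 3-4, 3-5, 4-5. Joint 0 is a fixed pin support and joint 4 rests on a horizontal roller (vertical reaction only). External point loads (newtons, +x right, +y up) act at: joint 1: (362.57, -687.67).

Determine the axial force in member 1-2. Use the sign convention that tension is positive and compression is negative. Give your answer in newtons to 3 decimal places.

N=6 nodes, M=9 members, R=3 reactions → 2N=12, M+R=12
member 0 (0-1): L=7.5432, (cx,cy)=(0.2472,0.9690)
member 1 (0-2): L=4.0950, (cx,cy)=(1.0000,0.0000)
member 2 (1-2): L=7.6416, (cx,cy)=(0.2918,-0.9565)
member 3 (1-3): L=3.9543, (cx,cy)=(0.9797,0.2005)
member 4 (2-3): L=8.2671, (cx,cy)=(0.1989,0.9800)
member 5 (2-4): L=3.6120, (cx,cy)=(1.0000,0.0000)
member 6 (3-4): L=8.3376, (cx,cy)=(0.2360,-0.9717)
member 7 (3-5): L=4.2370, (cx,cy)=(0.9821,-0.1886)
member 8 (4-5): L=7.6252, (cx,cy)=(0.2876,0.9578)
solve A·x = −loads:
  F[0-1] = -183.1005 N (compression)
  F[0-2] = +407.8403 N (tension)
  F[1-2] = -584.2684 N (compression)
  F[1-3] = -242.2587 N (compression)
  F[2-3] = +570.2253 N (tension)
  F[2-4] = +123.9423 N (tension)
  F[3-4] = -525.0914 N (compression)
  F[3-5] = +0.0000 N (tension)
  F[4-5] = -0.0000 N (compression)
  Rx@0 = -362.5700 N
  Ry@0 = +177.4159 N
  Ry@4 = +510.2541 N

-584.268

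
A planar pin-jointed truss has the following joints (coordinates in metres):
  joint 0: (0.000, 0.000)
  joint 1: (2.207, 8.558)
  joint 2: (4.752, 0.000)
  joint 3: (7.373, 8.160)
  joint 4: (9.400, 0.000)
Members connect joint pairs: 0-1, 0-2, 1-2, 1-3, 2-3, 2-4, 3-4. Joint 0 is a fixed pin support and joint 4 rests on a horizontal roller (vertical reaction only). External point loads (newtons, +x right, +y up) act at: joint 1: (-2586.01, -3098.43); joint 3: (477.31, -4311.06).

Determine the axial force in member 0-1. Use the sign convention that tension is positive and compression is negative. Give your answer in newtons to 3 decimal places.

-5412.073

N=5 nodes, M=7 members, R=3 reactions → 2N=10, M+R=10
member 0 (0-1): L=8.8380, (cx,cy)=(0.2497,0.9683)
member 1 (0-2): L=4.7520, (cx,cy)=(1.0000,0.0000)
member 2 (1-2): L=8.9284, (cx,cy)=(0.2850,-0.9585)
member 3 (1-3): L=5.1813, (cx,cy)=(0.9970,-0.0768)
member 4 (2-3): L=8.5706, (cx,cy)=(0.3058,0.9521)
member 5 (2-4): L=4.6480, (cx,cy)=(1.0000,0.0000)
member 6 (3-4): L=8.4080, (cx,cy)=(0.2411,-0.9705)
solve A·x = −loads:
  F[0-1] = -5412.0725 N (compression)
  F[0-2] = -757.2125 N (compression)
  F[1-2] = +2185.7495 N (tension)
  F[1-3] = +613.2968 N (tension)
  F[2-3] = -2200.4935 N (compression)
  F[2-4] = +538.7643 N (tension)
  F[3-4] = -2234.7931 N (compression)
  Rx@0 = +2108.7000 N
  Ry@0 = +5240.6117 N
  Ry@4 = +2168.8783 N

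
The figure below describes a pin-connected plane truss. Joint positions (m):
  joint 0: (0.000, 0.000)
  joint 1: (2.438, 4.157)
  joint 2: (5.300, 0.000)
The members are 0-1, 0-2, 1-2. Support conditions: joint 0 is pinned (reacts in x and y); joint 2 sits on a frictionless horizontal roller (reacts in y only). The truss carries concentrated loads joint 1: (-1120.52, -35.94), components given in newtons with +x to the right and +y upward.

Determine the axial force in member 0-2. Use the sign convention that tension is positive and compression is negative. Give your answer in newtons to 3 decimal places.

N=3 nodes, M=3 members, R=3 reactions → 2N=6, M+R=6
member 0 (0-1): L=4.8192, (cx,cy)=(0.5059,0.8626)
member 1 (0-2): L=5.3000, (cx,cy)=(1.0000,0.0000)
member 2 (1-2): L=5.0469, (cx,cy)=(0.5671,-0.8237)
solve A·x = −loads:
  F[0-1] = -1041.3646 N (compression)
  F[0-2] = -593.6986 N (compression)
  F[1-2] = +1046.9485 N (tension)
  Rx@0 = +1120.5200 N
  Ry@0 = +898.2758 N
  Ry@2 = -862.3358 N

-593.699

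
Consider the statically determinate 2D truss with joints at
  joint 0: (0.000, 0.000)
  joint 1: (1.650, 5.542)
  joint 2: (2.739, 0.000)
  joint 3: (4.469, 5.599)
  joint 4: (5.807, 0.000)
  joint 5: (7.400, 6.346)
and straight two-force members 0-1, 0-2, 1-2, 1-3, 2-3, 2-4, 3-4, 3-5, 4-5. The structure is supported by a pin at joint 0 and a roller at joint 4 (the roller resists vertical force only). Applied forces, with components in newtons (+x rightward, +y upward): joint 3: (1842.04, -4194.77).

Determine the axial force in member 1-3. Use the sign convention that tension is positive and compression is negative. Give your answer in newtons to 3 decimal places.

N=6 nodes, M=9 members, R=3 reactions → 2N=12, M+R=12
member 0 (0-1): L=5.7824, (cx,cy)=(0.2853,0.9584)
member 1 (0-2): L=2.7390, (cx,cy)=(1.0000,0.0000)
member 2 (1-2): L=5.6480, (cx,cy)=(0.1928,-0.9812)
member 3 (1-3): L=2.8196, (cx,cy)=(0.9998,0.0202)
member 4 (2-3): L=5.8602, (cx,cy)=(0.2952,0.9554)
member 5 (2-4): L=3.0680, (cx,cy)=(1.0000,0.0000)
member 6 (3-4): L=5.7567, (cx,cy)=(0.2324,-0.9726)
member 7 (3-5): L=3.0247, (cx,cy)=(0.9690,0.2470)
member 8 (4-5): L=6.5429, (cx,cy)=(0.2435,0.9699)
solve A·x = −loads:
  F[0-1] = +844.6541 N (tension)
  F[0-2] = +1601.0195 N (tension)
  F[1-2] = -816.8057 N (compression)
  F[1-3] = +398.5921 N (tension)
  F[2-3] = +838.8658 N (tension)
  F[2-4] = +1195.8854 N (tension)
  F[3-4] = -5145.2140 N (compression)
  F[3-5] = +0.0000 N (tension)
  F[4-5] = -0.0000 N (compression)
  Rx@0 = -1842.0400 N
  Ry@0 = -809.5367 N
  Ry@4 = +5004.3067 N

398.592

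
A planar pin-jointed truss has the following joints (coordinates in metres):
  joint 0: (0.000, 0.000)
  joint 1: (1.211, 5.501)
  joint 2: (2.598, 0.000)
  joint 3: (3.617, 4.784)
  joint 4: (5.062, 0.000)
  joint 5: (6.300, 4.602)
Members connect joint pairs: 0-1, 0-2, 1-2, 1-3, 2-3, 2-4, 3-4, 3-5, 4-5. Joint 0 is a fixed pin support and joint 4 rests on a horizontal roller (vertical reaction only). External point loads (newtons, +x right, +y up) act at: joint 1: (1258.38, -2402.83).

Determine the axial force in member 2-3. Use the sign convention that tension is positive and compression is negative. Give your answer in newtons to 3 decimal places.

1699.302

N=6 nodes, M=9 members, R=3 reactions → 2N=12, M+R=12
member 0 (0-1): L=5.6327, (cx,cy)=(0.2150,0.9766)
member 1 (0-2): L=2.5980, (cx,cy)=(1.0000,0.0000)
member 2 (1-2): L=5.6732, (cx,cy)=(0.2445,-0.9697)
member 3 (1-3): L=2.5106, (cx,cy)=(0.9584,-0.2856)
member 4 (2-3): L=4.8913, (cx,cy)=(0.2083,0.9781)
member 5 (2-4): L=2.4640, (cx,cy)=(1.0000,0.0000)
member 6 (3-4): L=4.9975, (cx,cy)=(0.2891,-0.9573)
member 7 (3-5): L=2.6892, (cx,cy)=(0.9977,-0.0677)
member 8 (4-5): L=4.7656, (cx,cy)=(0.2598,0.9657)
solve A·x = −loads:
  F[0-1] = -471.5060 N (compression)
  F[0-2] = +1359.7509 N (tension)
  F[1-2] = -1714.0331 N (compression)
  F[1-3] = -981.5783 N (compression)
  F[2-3] = +1699.3022 N (tension)
  F[2-4] = +586.6839 N (tension)
  F[3-4] = -2029.0198 N (compression)
  F[3-5] = -0.0000 N (tension)
  F[4-5] = -0.0000 N (tension)
  Rx@0 = -1258.3800 N
  Ry@0 = +460.4800 N
  Ry@4 = +1942.3500 N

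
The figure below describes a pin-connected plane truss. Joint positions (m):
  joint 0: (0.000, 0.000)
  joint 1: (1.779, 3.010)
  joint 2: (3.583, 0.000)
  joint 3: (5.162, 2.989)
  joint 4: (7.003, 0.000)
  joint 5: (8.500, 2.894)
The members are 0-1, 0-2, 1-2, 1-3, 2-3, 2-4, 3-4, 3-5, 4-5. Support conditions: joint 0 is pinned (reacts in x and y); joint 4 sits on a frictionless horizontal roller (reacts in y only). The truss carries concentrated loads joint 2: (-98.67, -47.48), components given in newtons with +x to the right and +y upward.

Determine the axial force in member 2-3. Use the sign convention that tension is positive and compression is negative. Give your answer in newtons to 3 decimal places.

27.279

N=6 nodes, M=9 members, R=3 reactions → 2N=12, M+R=12
member 0 (0-1): L=3.4964, (cx,cy)=(0.5088,0.8609)
member 1 (0-2): L=3.5830, (cx,cy)=(1.0000,0.0000)
member 2 (1-2): L=3.5092, (cx,cy)=(0.5141,-0.8577)
member 3 (1-3): L=3.3831, (cx,cy)=(1.0000,-0.0062)
member 4 (2-3): L=3.3804, (cx,cy)=(0.4671,0.8842)
member 5 (2-4): L=3.4200, (cx,cy)=(1.0000,0.0000)
member 6 (3-4): L=3.5105, (cx,cy)=(0.5244,-0.8515)
member 7 (3-5): L=3.3394, (cx,cy)=(0.9996,-0.0284)
member 8 (4-5): L=3.2583, (cx,cy)=(0.4594,0.8882)
solve A·x = −loads:
  F[0-1] = -26.9345 N (compression)
  F[0-2] = -84.9655 N (compression)
  F[1-2] = +27.2335 N (tension)
  F[1-3] = -27.7051 N (compression)
  F[2-3] = +27.2794 N (tension)
  F[2-4] = +14.9624 N (tension)
  F[3-4] = -28.5307 N (compression)
  F[3-5] = -0.0000 N (compression)
  F[4-5] = +0.0000 N (tension)
  Rx@0 = +98.6700 N
  Ry@0 = +23.1874 N
  Ry@4 = +24.2926 N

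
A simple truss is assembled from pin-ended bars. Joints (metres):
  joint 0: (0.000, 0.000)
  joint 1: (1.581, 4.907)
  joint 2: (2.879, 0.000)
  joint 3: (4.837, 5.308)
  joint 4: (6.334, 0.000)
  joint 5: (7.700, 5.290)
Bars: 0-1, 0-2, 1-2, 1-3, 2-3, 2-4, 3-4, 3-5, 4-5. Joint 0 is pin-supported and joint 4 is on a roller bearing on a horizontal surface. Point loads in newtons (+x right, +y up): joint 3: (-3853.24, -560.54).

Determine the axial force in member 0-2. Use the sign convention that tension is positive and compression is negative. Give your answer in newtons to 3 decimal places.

N=6 nodes, M=9 members, R=3 reactions → 2N=12, M+R=12
member 0 (0-1): L=5.1554, (cx,cy)=(0.3067,0.9518)
member 1 (0-2): L=2.8790, (cx,cy)=(1.0000,0.0000)
member 2 (1-2): L=5.0758, (cx,cy)=(0.2557,-0.9667)
member 3 (1-3): L=3.2806, (cx,cy)=(0.9925,0.1222)
member 4 (2-3): L=5.6576, (cx,cy)=(0.3461,0.9382)
member 5 (2-4): L=3.4550, (cx,cy)=(1.0000,0.0000)
member 6 (3-4): L=5.5151, (cx,cy)=(0.2714,-0.9625)
member 7 (3-5): L=2.8631, (cx,cy)=(1.0000,-0.0063)
member 8 (4-5): L=5.4635, (cx,cy)=(0.2500,0.9682)
solve A·x = −loads:
  F[0-1] = -3531.7323 N (compression)
  F[0-2] = -2770.1694 N (compression)
  F[1-2] = +3233.8515 N (tension)
  F[1-3] = -1924.4773 N (compression)
  F[2-3] = -3332.2433 N (compression)
  F[2-4] = -789.9639 N (compression)
  F[3-4] = +2910.2853 N (tension)
  F[3-5] = +0.0000 N (tension)
  F[4-5] = -0.0000 N (compression)
  Rx@0 = +3853.2400 N
  Ry@0 = +3361.5608 N
  Ry@4 = -2801.0208 N

-2770.169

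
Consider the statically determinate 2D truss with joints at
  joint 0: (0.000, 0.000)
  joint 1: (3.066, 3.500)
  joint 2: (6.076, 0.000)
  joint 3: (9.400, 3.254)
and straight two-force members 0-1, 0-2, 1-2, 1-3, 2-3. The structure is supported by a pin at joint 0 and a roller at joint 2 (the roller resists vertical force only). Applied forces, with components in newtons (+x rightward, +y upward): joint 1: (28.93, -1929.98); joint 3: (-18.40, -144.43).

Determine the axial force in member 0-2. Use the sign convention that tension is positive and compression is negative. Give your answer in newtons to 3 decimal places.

772.888

N=4 nodes, M=5 members, R=3 reactions → 2N=8, M+R=8
member 0 (0-1): L=4.6530, (cx,cy)=(0.6589,0.7522)
member 1 (0-2): L=6.0760, (cx,cy)=(1.0000,0.0000)
member 2 (1-2): L=4.6163, (cx,cy)=(0.6520,-0.7582)
member 3 (1-3): L=6.3388, (cx,cy)=(0.9992,-0.0388)
member 4 (2-3): L=4.6516, (cx,cy)=(0.7146,0.6995)
solve A·x = −loads:
  F[0-1] = -1156.9631 N (compression)
  F[0-2] = +772.8883 N (tension)
  F[1-2] = -1404.0527 N (compression)
  F[1-3] = +124.3028 N (tension)
  F[2-3] = -199.5675 N (compression)
  Rx@0 = -10.5300 N
  Ry@0 = +870.2721 N
  Ry@2 = +1204.1379 N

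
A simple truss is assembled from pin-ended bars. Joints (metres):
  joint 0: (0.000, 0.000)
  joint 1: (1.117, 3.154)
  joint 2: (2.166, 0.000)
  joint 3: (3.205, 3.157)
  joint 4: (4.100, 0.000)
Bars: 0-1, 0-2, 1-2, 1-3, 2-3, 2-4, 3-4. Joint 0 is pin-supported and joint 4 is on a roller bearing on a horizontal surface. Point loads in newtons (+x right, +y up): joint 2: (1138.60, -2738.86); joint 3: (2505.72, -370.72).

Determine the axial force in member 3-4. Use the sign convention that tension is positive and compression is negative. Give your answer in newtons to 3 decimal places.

-3810.596

N=5 nodes, M=7 members, R=3 reactions → 2N=10, M+R=10
member 0 (0-1): L=3.3460, (cx,cy)=(0.3338,0.9426)
member 1 (0-2): L=2.1660, (cx,cy)=(1.0000,0.0000)
member 2 (1-2): L=3.3239, (cx,cy)=(0.3156,-0.9489)
member 3 (1-3): L=2.0880, (cx,cy)=(1.0000,0.0014)
member 4 (2-3): L=3.3236, (cx,cy)=(0.3126,0.9499)
member 5 (2-4): L=1.9340, (cx,cy)=(1.0000,0.0000)
member 6 (3-4): L=3.2814, (cx,cy)=(0.2727,-0.9621)
solve A·x = −loads:
  F[0-1] = +590.4098 N (tension)
  F[0-2] = +3447.2199 N (tension)
  F[1-2] = -585.9347 N (compression)
  F[1-3] = +382.0191 N (tension)
  F[2-3] = +3468.7012 N (tension)
  F[2-4] = +1039.3336 N (tension)
  F[3-4] = -3810.5958 N (compression)
  Rx@0 = -3644.3200 N
  Ry@0 = -556.5386 N
  Ry@4 = +3666.1186 N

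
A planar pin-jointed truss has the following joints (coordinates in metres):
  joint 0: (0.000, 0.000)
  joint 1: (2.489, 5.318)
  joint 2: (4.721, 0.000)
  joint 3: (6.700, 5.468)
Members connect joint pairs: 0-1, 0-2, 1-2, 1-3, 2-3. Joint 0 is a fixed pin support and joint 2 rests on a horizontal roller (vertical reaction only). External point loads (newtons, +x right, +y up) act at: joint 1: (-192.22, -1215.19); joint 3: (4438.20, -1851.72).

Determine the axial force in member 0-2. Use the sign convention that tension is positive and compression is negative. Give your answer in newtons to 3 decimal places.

N=4 nodes, M=5 members, R=3 reactions → 2N=8, M+R=8
member 0 (0-1): L=5.8716, (cx,cy)=(0.4239,0.9057)
member 1 (0-2): L=4.7210, (cx,cy)=(1.0000,0.0000)
member 2 (1-2): L=5.7674, (cx,cy)=(0.3870,-0.9221)
member 3 (1-3): L=4.2137, (cx,cy)=(0.9994,0.0356)
member 4 (2-3): L=5.8151, (cx,cy)=(0.3403,0.9403)
solve A·x = −loads:
  F[0-1] = +5659.2508 N (tension)
  F[0-2] = +1847.0153 N (tension)
  F[1-2] = -6676.7388 N (compression)
  F[1-3] = +5178.3818 N (tension)
  F[2-3] = -2165.3107 N (compression)
  Rx@0 = -4245.9800 N
  Ry@0 = -5125.6305 N
  Ry@2 = +8192.5405 N

1847.015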